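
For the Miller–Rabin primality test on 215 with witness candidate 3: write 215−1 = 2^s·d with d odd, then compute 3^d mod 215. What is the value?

215 − 1 = 214 = 2^1 · 107, so d = 107.
3^1 ≡ 3 (mod 215)
3^2 ≡ 3^2 = 9 ≡ 9 (mod 215)
3^4 ≡ 9^2 = 81 ≡ 81 (mod 215)
3^8 ≡ 81^2 = 6561 ≡ 111 (mod 215)
3^16 ≡ 111^2 = 12321 ≡ 66 (mod 215)
3^32 ≡ 66^2 = 4356 ≡ 56 (mod 215)
3^64 ≡ 56^2 = 3136 ≡ 126 (mod 215)
107 = 64 + 32 + 8 + 2 + 1 in binary powers of 2.
So 3^107 ≡ 126 · 56 · 111 · 9 · 3 ≡ 77 (mod 215).
Squaring chain: 77; never reaches −1, so base 3 is a Miller–Rabin witness that 215 is composite.

77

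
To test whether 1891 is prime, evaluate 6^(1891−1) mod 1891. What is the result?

6^1 ≡ 6 (mod 1891)
6^2 ≡ 6^2 = 36 ≡ 36 (mod 1891)
6^4 ≡ 36^2 = 1296 ≡ 1296 (mod 1891)
6^8 ≡ 1296^2 = 1679616 ≡ 408 (mod 1891)
6^16 ≡ 408^2 = 166464 ≡ 56 (mod 1891)
6^32 ≡ 56^2 = 3136 ≡ 1245 (mod 1891)
6^64 ≡ 1245^2 = 1550025 ≡ 1296 (mod 1891)
6^128 ≡ 1296^2 = 1679616 ≡ 408 (mod 1891)
6^256 ≡ 408^2 = 166464 ≡ 56 (mod 1891)
6^512 ≡ 56^2 = 3136 ≡ 1245 (mod 1891)
6^1024 ≡ 1245^2 = 1550025 ≡ 1296 (mod 1891)
1890 = 1024 + 512 + 256 + 64 + 32 + 2 in binary powers of 2.
So 6^1890 ≡ 1296 · 1245 · 56 · 1296 · 1245 · 36 ≡ 1768 (mod 1891).
Since 1768 ≠ 1, base 6 is a Fermat witness: 1891 is composite.

1768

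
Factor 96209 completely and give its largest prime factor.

96209 = 23 · 4183
4183 = 47 · 89
89 is prime.
So 96209 = 23 · 47 · 89; the largest prime factor is 89.

89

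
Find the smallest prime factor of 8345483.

43

8345483 is odd.
Digit sum 35, not divisible by 3.
Ends in 3: not divisible by 5.
7: 8345483 = 7·1192211 + 6
11: 8345483 = 11·758680 + 3
13: 8345483 = 13·641960 + 3
17: 8345483 = 17·490910 + 13
19: 8345483 = 19·439235 + 18
23: 8345483 = 23·362847 + 2
29: 8345483 = 29·287775 + 8
31: 8345483 = 31·269209 + 4
37: 8345483 = 37·225553 + 22
41: 8345483 = 41·203548 + 15
43: 8345483 = 43·194081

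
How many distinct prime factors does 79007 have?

79007 = 41^2 · 47
79007 = 41^2 · 47, which has 2 distinct prime factors.

2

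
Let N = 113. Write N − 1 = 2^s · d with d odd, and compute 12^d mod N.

113 − 1 = 112 = 2^4 · 7, so d = 7.
12^1 ≡ 12 (mod 113)
12^2 ≡ 12^2 = 144 ≡ 31 (mod 113)
12^4 ≡ 31^2 = 961 ≡ 57 (mod 113)
7 = 4 + 2 + 1 in binary powers of 2.
So 12^7 ≡ 57 · 31 · 12 ≡ 73 (mod 113).
Squaring chain: 73 → 18 → 98 → 112; reaches −1, so base 12 does not prove 113 composite.

73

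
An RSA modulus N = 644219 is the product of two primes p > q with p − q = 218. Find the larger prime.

Since p = q + 218, we have 644219 = q(q + 218), so q² + 218q − 644219 = 0.
Discriminant: 218² + 4·644219 = 47524 + 2576876 = 2624400; √2624400 = 1620.
q = (−218 + 1620)/2 = 701, and p = q + 218 = 919.
Check: 701 · 919 = 644219.

919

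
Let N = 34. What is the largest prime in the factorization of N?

34 = 2 · 17
17 is prime.
So 34 = 2 · 17; the largest prime factor is 17.

17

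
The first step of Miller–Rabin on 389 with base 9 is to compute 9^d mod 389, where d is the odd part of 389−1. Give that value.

388

389 − 1 = 388 = 2^2 · 97, so d = 97.
9^1 ≡ 9 (mod 389)
9^2 ≡ 9^2 = 81 ≡ 81 (mod 389)
9^4 ≡ 81^2 = 6561 ≡ 337 (mod 389)
9^8 ≡ 337^2 = 113569 ≡ 370 (mod 389)
9^16 ≡ 370^2 = 136900 ≡ 361 (mod 389)
9^32 ≡ 361^2 = 130321 ≡ 6 (mod 389)
9^64 ≡ 6^2 = 36 ≡ 36 (mod 389)
97 = 64 + 32 + 1 in binary powers of 2.
So 9^97 ≡ 36 · 6 · 9 ≡ 388 (mod 389).
Since 9^d ≡ 388 (mod 389), base 9 does not prove 389 composite.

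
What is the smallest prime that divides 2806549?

2806549 is odd.
Digit sum 34, not divisible by 3.
Ends in 9: not divisible by 5.
7: 2806549 = 7·400935 + 4
11: 2806549 = 11·255140 + 9
13: 2806549 = 13·215888 + 5
17: 2806549 = 17·165091 + 2
19: 2806549 = 19·147713 + 2
23: 2806549 = 23·122023 + 20
29: 2806549 = 29·96777 + 16
31: 2806549 = 31·90533 + 26
37: 2806549 = 37·75852 + 25
41: 2806549 = 41·68452 + 17
43: 2806549 = 43·65268 + 25
47: 2806549 = 47·59713 + 38
53: 2806549 = 53·52953 + 40
59: 2806549 = 59·47568 + 37
61: 2806549 = 61·46009

61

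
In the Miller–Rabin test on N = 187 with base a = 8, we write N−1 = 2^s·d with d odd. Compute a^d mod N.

94

187 − 1 = 186 = 2^1 · 93, so d = 93.
8^1 ≡ 8 (mod 187)
8^2 ≡ 8^2 = 64 ≡ 64 (mod 187)
8^4 ≡ 64^2 = 4096 ≡ 169 (mod 187)
8^8 ≡ 169^2 = 28561 ≡ 137 (mod 187)
8^16 ≡ 137^2 = 18769 ≡ 69 (mod 187)
8^32 ≡ 69^2 = 4761 ≡ 86 (mod 187)
8^64 ≡ 86^2 = 7396 ≡ 103 (mod 187)
93 = 64 + 16 + 8 + 4 + 1 in binary powers of 2.
So 8^93 ≡ 103 · 69 · 137 · 169 · 8 ≡ 94 (mod 187).
Squaring chain: 94; never reaches −1, so base 8 is a Miller–Rabin witness that 187 is composite.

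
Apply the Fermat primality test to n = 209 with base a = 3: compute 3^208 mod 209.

3^1 ≡ 3 (mod 209)
3^2 ≡ 3^2 = 9 ≡ 9 (mod 209)
3^4 ≡ 9^2 = 81 ≡ 81 (mod 209)
3^8 ≡ 81^2 = 6561 ≡ 82 (mod 209)
3^16 ≡ 82^2 = 6724 ≡ 36 (mod 209)
3^32 ≡ 36^2 = 1296 ≡ 42 (mod 209)
3^64 ≡ 42^2 = 1764 ≡ 92 (mod 209)
3^128 ≡ 92^2 = 8464 ≡ 104 (mod 209)
208 = 128 + 64 + 16 in binary powers of 2.
So 3^208 ≡ 104 · 92 · 36 ≡ 16 (mod 209).
Since 16 ≠ 1, base 3 is a Fermat witness: 209 is composite.

16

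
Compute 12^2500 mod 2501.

901

12^1 ≡ 12 (mod 2501)
12^2 ≡ 12^2 = 144 ≡ 144 (mod 2501)
12^4 ≡ 144^2 = 20736 ≡ 728 (mod 2501)
12^8 ≡ 728^2 = 529984 ≡ 2273 (mod 2501)
12^16 ≡ 2273^2 = 5166529 ≡ 1964 (mod 2501)
12^32 ≡ 1964^2 = 3857296 ≡ 754 (mod 2501)
12^64 ≡ 754^2 = 568516 ≡ 789 (mod 2501)
12^128 ≡ 789^2 = 622521 ≡ 2273 (mod 2501)
12^256 ≡ 2273^2 = 5166529 ≡ 1964 (mod 2501)
12^512 ≡ 1964^2 = 3857296 ≡ 754 (mod 2501)
12^1024 ≡ 754^2 = 568516 ≡ 789 (mod 2501)
12^2048 ≡ 789^2 = 622521 ≡ 2273 (mod 2501)
2500 = 2048 + 256 + 128 + 64 + 4 in binary powers of 2.
So 12^2500 ≡ 2273 · 1964 · 2273 · 789 · 728 ≡ 901 (mod 2501).
Since 901 ≠ 1, base 12 is a Fermat witness: 2501 is composite.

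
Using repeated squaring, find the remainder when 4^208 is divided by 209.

4^1 ≡ 4 (mod 209)
4^2 ≡ 4^2 = 16 ≡ 16 (mod 209)
4^4 ≡ 16^2 = 256 ≡ 47 (mod 209)
4^8 ≡ 47^2 = 2209 ≡ 119 (mod 209)
4^16 ≡ 119^2 = 14161 ≡ 158 (mod 209)
4^32 ≡ 158^2 = 24964 ≡ 93 (mod 209)
4^64 ≡ 93^2 = 8649 ≡ 80 (mod 209)
4^128 ≡ 80^2 = 6400 ≡ 130 (mod 209)
208 = 128 + 64 + 16 in binary powers of 2.
So 4^208 ≡ 130 · 80 · 158 ≡ 42 (mod 209).
Since 42 ≠ 1, base 4 is a Fermat witness: 209 is composite.

42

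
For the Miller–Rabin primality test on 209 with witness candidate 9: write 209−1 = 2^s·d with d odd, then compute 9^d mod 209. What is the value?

25

209 − 1 = 208 = 2^4 · 13, so d = 13.
9^1 ≡ 9 (mod 209)
9^2 ≡ 9^2 = 81 ≡ 81 (mod 209)
9^4 ≡ 81^2 = 6561 ≡ 82 (mod 209)
9^8 ≡ 82^2 = 6724 ≡ 36 (mod 209)
13 = 8 + 4 + 1 in binary powers of 2.
So 9^13 ≡ 36 · 82 · 9 ≡ 25 (mod 209).
Squaring chain: 25 → 207 → 4 → 16; never reaches −1, so base 9 is a Miller–Rabin witness that 209 is composite.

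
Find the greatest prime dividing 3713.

3713 = 47 · 79
79 is prime.
So 3713 = 47 · 79; the largest prime factor is 79.

79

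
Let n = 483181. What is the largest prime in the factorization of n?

89

483181 = 61 · 7921
7921 = 89 · 89
89 = 89 · 1
So 483181 = 61 · 89^2; the largest prime factor is 89.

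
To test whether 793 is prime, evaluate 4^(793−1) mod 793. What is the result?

508

4^1 ≡ 4 (mod 793)
4^2 ≡ 4^2 = 16 ≡ 16 (mod 793)
4^4 ≡ 16^2 = 256 ≡ 256 (mod 793)
4^8 ≡ 256^2 = 65536 ≡ 510 (mod 793)
4^16 ≡ 510^2 = 260100 ≡ 789 (mod 793)
4^32 ≡ 789^2 = 622521 ≡ 16 (mod 793)
4^64 ≡ 16^2 = 256 ≡ 256 (mod 793)
4^128 ≡ 256^2 = 65536 ≡ 510 (mod 793)
4^256 ≡ 510^2 = 260100 ≡ 789 (mod 793)
4^512 ≡ 789^2 = 622521 ≡ 16 (mod 793)
792 = 512 + 256 + 16 + 8 in binary powers of 2.
So 4^792 ≡ 16 · 789 · 789 · 510 ≡ 508 (mod 793).
Since 508 ≠ 1, base 4 is a Fermat witness: 793 is composite.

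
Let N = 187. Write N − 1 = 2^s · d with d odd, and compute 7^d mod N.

57

187 − 1 = 186 = 2^1 · 93, so d = 93.
7^1 ≡ 7 (mod 187)
7^2 ≡ 7^2 = 49 ≡ 49 (mod 187)
7^4 ≡ 49^2 = 2401 ≡ 157 (mod 187)
7^8 ≡ 157^2 = 24649 ≡ 152 (mod 187)
7^16 ≡ 152^2 = 23104 ≡ 103 (mod 187)
7^32 ≡ 103^2 = 10609 ≡ 137 (mod 187)
7^64 ≡ 137^2 = 18769 ≡ 69 (mod 187)
93 = 64 + 16 + 8 + 4 + 1 in binary powers of 2.
So 7^93 ≡ 69 · 103 · 152 · 157 · 7 ≡ 57 (mod 187).
Squaring chain: 57; never reaches −1, so base 7 is a Miller–Rabin witness that 187 is composite.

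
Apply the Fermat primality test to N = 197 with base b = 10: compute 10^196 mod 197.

10^1 ≡ 10 (mod 197)
10^2 ≡ 10^2 = 100 ≡ 100 (mod 197)
10^4 ≡ 100^2 = 10000 ≡ 150 (mod 197)
10^8 ≡ 150^2 = 22500 ≡ 42 (mod 197)
10^16 ≡ 42^2 = 1764 ≡ 188 (mod 197)
10^32 ≡ 188^2 = 35344 ≡ 81 (mod 197)
10^64 ≡ 81^2 = 6561 ≡ 60 (mod 197)
10^128 ≡ 60^2 = 3600 ≡ 54 (mod 197)
196 = 128 + 64 + 4 in binary powers of 2.
So 10^196 ≡ 54 · 60 · 150 ≡ 1 (mod 197).
Since the result is 1, base 10 gives no evidence that 197 is composite.

1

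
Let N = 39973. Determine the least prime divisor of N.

71

39973 is odd.
Digit sum 31, not divisible by 3.
Ends in 3: not divisible by 5.
7: 39973 = 7·5710 + 3
11: 39973 = 11·3633 + 10
13: 39973 = 13·3074 + 11
17: 39973 = 17·2351 + 6
19: 39973 = 19·2103 + 16
23: 39973 = 23·1737 + 22
29: 39973 = 29·1378 + 11
31: 39973 = 31·1289 + 14
37: 39973 = 37·1080 + 13
41: 39973 = 41·974 + 39
43: 39973 = 43·929 + 26
47: 39973 = 47·850 + 23
53: 39973 = 53·754 + 11
59: 39973 = 59·677 + 30
61: 39973 = 61·655 + 18
67: 39973 = 67·596 + 41
71: 39973 = 71·563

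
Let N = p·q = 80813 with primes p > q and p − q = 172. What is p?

Since p = q + 172, we have 80813 = q(q + 172), so q² + 172q − 80813 = 0.
Discriminant: 172² + 4·80813 = 29584 + 323252 = 352836; √352836 = 594.
q = (−172 + 594)/2 = 211, and p = q + 172 = 383.
Check: 211 · 383 = 80813.

383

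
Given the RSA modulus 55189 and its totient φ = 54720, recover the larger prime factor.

φ(n) = (p−1)(q−1) = n − (p+q) + 1, so p + q = 55189 − 54720 + 1 = 470.
p and q are the roots of t² − 470t + 55189 = 0.
Discriminant: 470² − 4·55189 = 220900 − 220756 = 144; √144 = 12.
q = (470 − 12)/2 = 229, p = (470 + 12)/2 = 241.
Check: 229 · 241 = 55189.

241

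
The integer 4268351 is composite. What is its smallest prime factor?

89

4268351 is odd.
Digit sum 29, not divisible by 3.
Ends in 1: not divisible by 5.
7: 4268351 = 7·609764 + 3
11: 4268351 = 11·388031 + 10
13: 4268351 = 13·328334 + 9
17: 4268351 = 17·251079 + 8
19: 4268351 = 19·224650 + 1
23: 4268351 = 23·185580 + 11
29: 4268351 = 29·147184 + 15
31: 4268351 = 31·137688 + 23
37: 4268351 = 37·115360 + 31
41: 4268351 = 41·104106 + 5
43: 4268351 = 43·99263 + 42
47: 4268351 = 47·90815 + 46
53: 4268351 = 53·80534 + 49
59: 4268351 = 59·72344 + 55
61: 4268351 = 61·69972 + 59
67: 4268351 = 67·63706 + 49
71: 4268351 = 71·60117 + 44
73: 4268351 = 73·58470 + 41
79: 4268351 = 79·54029 + 60
83: 4268351 = 83·51425 + 76
89: 4268351 = 89·47959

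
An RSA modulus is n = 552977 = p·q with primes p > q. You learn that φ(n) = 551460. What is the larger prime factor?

911

φ(n) = (p−1)(q−1) = n − (p+q) + 1, so p + q = 552977 − 551460 + 1 = 1518.
p and q are the roots of t² − 1518t + 552977 = 0.
Discriminant: 1518² − 4·552977 = 2304324 − 2211908 = 92416; √92416 = 304.
q = (1518 − 304)/2 = 607, p = (1518 + 304)/2 = 911.
Check: 607 · 911 = 552977.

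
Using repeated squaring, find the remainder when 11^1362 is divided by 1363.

1193

11^1 ≡ 11 (mod 1363)
11^2 ≡ 11^2 = 121 ≡ 121 (mod 1363)
11^4 ≡ 121^2 = 14641 ≡ 1011 (mod 1363)
11^8 ≡ 1011^2 = 1022121 ≡ 1234 (mod 1363)
11^16 ≡ 1234^2 = 1522756 ≡ 285 (mod 1363)
11^32 ≡ 285^2 = 81225 ≡ 808 (mod 1363)
11^64 ≡ 808^2 = 652864 ≡ 1350 (mod 1363)
11^128 ≡ 1350^2 = 1822500 ≡ 169 (mod 1363)
11^256 ≡ 169^2 = 28561 ≡ 1301 (mod 1363)
11^512 ≡ 1301^2 = 1692601 ≡ 1118 (mod 1363)
11^1024 ≡ 1118^2 = 1249924 ≡ 53 (mod 1363)
1362 = 1024 + 256 + 64 + 16 + 2 in binary powers of 2.
So 11^1362 ≡ 53 · 1301 · 1350 · 285 · 121 ≡ 1193 (mod 1363).
Since 1193 ≠ 1, base 11 is a Fermat witness: 1363 is composite.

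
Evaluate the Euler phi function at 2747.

2640

Factor: 2747 = 41 · 67.
φ(2747) = (41−1) · (67−1) = 40 · 66 = 2640.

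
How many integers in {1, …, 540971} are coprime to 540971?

518752

Factor: 540971 = 53 · 59 · 173.
φ(540971) = (53−1) · (59−1) · (173−1) = 52 · 58 · 172 = 518752.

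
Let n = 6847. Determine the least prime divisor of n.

6847 is odd.
Digit sum 25, not divisible by 3.
Ends in 7: not divisible by 5.
7: 6847 = 7·978 + 1
11: 6847 = 11·622 + 5
13: 6847 = 13·526 + 9
17: 6847 = 17·402 + 13
19: 6847 = 19·360 + 7
23: 6847 = 23·297 + 16
29: 6847 = 29·236 + 3
31: 6847 = 31·220 + 27
37: 6847 = 37·185 + 2
41: 6847 = 41·167

41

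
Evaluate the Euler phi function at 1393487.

Factor: 1393487 = 83 · 103 · 163.
φ(1393487) = (83−1) · (103−1) · (163−1) = 82 · 102 · 162 = 1354968.

1354968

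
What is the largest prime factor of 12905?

89

12905 = 5 · 2581
2581 = 29 · 89
89 is prime.
So 12905 = 5 · 29 · 89; the largest prime factor is 89.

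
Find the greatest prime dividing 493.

29

493 = 17 · 29
29 is prime.
So 493 = 17 · 29; the largest prime factor is 29.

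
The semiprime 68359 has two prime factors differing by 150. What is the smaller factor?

Since p = q + 150, we have 68359 = q(q + 150), so q² + 150q − 68359 = 0.
Discriminant: 150² + 4·68359 = 22500 + 273436 = 295936; √295936 = 544.
q = (−150 + 544)/2 = 197, and p = q + 150 = 347.
Check: 197 · 347 = 68359.

197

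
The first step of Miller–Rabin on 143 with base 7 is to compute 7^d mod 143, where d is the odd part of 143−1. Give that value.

143 − 1 = 142 = 2^1 · 71, so d = 71.
7^1 ≡ 7 (mod 143)
7^2 ≡ 7^2 = 49 ≡ 49 (mod 143)
7^4 ≡ 49^2 = 2401 ≡ 113 (mod 143)
7^8 ≡ 113^2 = 12769 ≡ 42 (mod 143)
7^16 ≡ 42^2 = 1764 ≡ 48 (mod 143)
7^32 ≡ 48^2 = 2304 ≡ 16 (mod 143)
7^64 ≡ 16^2 = 256 ≡ 113 (mod 143)
71 = 64 + 4 + 2 + 1 in binary powers of 2.
So 7^71 ≡ 113 · 113 · 49 · 7 ≡ 106 (mod 143).
Squaring chain: 106; never reaches −1, so base 7 is a Miller–Rabin witness that 143 is composite.

106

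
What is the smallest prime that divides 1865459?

41

1865459 is odd.
Digit sum 38, not divisible by 3.
Ends in 9: not divisible by 5.
7: 1865459 = 7·266494 + 1
11: 1865459 = 11·169587 + 2
13: 1865459 = 13·143496 + 11
17: 1865459 = 17·109732 + 15
19: 1865459 = 19·98182 + 1
23: 1865459 = 23·81106 + 21
29: 1865459 = 29·64326 + 5
31: 1865459 = 31·60176 + 3
37: 1865459 = 37·50417 + 30
41: 1865459 = 41·45499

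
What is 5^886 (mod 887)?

1

5^1 ≡ 5 (mod 887)
5^2 ≡ 5^2 = 25 ≡ 25 (mod 887)
5^4 ≡ 25^2 = 625 ≡ 625 (mod 887)
5^8 ≡ 625^2 = 390625 ≡ 345 (mod 887)
5^16 ≡ 345^2 = 119025 ≡ 167 (mod 887)
5^32 ≡ 167^2 = 27889 ≡ 392 (mod 887)
5^64 ≡ 392^2 = 153664 ≡ 213 (mod 887)
5^128 ≡ 213^2 = 45369 ≡ 132 (mod 887)
5^256 ≡ 132^2 = 17424 ≡ 571 (mod 887)
5^512 ≡ 571^2 = 326041 ≡ 512 (mod 887)
886 = 512 + 256 + 64 + 32 + 16 + 4 + 2 in binary powers of 2.
So 5^886 ≡ 512 · 571 · 213 · 392 · 167 · 625 · 25 ≡ 1 (mod 887).
Since the result is 1, base 5 gives no evidence that 887 is composite.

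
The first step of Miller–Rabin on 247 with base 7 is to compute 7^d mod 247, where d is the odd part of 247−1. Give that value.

96

247 − 1 = 246 = 2^1 · 123, so d = 123.
7^1 ≡ 7 (mod 247)
7^2 ≡ 7^2 = 49 ≡ 49 (mod 247)
7^4 ≡ 49^2 = 2401 ≡ 178 (mod 247)
7^8 ≡ 178^2 = 31684 ≡ 68 (mod 247)
7^16 ≡ 68^2 = 4624 ≡ 178 (mod 247)
7^32 ≡ 178^2 = 31684 ≡ 68 (mod 247)
7^64 ≡ 68^2 = 4624 ≡ 178 (mod 247)
123 = 64 + 32 + 16 + 8 + 2 + 1 in binary powers of 2.
So 7^123 ≡ 178 · 68 · 178 · 68 · 49 · 7 ≡ 96 (mod 247).
Squaring chain: 96; never reaches −1, so base 7 is a Miller–Rabin witness that 247 is composite.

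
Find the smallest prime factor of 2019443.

97

2019443 is odd.
Digit sum 23, not divisible by 3.
Ends in 3: not divisible by 5.
7: 2019443 = 7·288491 + 6
11: 2019443 = 11·183585 + 8
13: 2019443 = 13·155341 + 10
17: 2019443 = 17·118790 + 13
19: 2019443 = 19·106286 + 9
23: 2019443 = 23·87801 + 20
29: 2019443 = 29·69635 + 28
31: 2019443 = 31·65143 + 10
37: 2019443 = 37·54579 + 20
41: 2019443 = 41·49254 + 29
43: 2019443 = 43·46963 + 34
47: 2019443 = 47·42966 + 41
53: 2019443 = 53·38102 + 37
59: 2019443 = 59·34227 + 50
61: 2019443 = 61·33105 + 38
67: 2019443 = 67·30140 + 63
71: 2019443 = 71·28442 + 61
73: 2019443 = 73·27663 + 44
79: 2019443 = 79·25562 + 45
83: 2019443 = 83·24330 + 53
89: 2019443 = 89·22690 + 33
97: 2019443 = 97·20819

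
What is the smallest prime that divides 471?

471 is odd.
Digit sum 12, divisible by 3.

3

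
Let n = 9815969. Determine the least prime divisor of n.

9815969 is odd.
Digit sum 47, not divisible by 3.
Ends in 9: not divisible by 5.
7: 9815969 = 7·1402281 + 2
11: 9815969 = 11·892360 + 9
13: 9815969 = 13·755074 + 7
17: 9815969 = 17·577409 + 16
19: 9815969 = 19·516629 + 18
23: 9815969 = 23·426781 + 6
29: 9815969 = 29·338481 + 20
31: 9815969 = 31·316644 + 5
37: 9815969 = 37·265296 + 17
41: 9815969 = 41·239413 + 36
43: 9815969 = 43·228278 + 15
47: 9815969 = 47·208850 + 19
53: 9815969 = 53·185206 + 51
59: 9815969 = 59·166372 + 21
61: 9815969 = 61·160917 + 32
67: 9815969 = 67·146507

67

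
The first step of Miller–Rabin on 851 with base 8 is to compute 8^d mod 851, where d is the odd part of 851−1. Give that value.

851 − 1 = 850 = 2^1 · 425, so d = 425.
8^1 ≡ 8 (mod 851)
8^2 ≡ 8^2 = 64 ≡ 64 (mod 851)
8^4 ≡ 64^2 = 4096 ≡ 692 (mod 851)
8^8 ≡ 692^2 = 478864 ≡ 602 (mod 851)
8^16 ≡ 602^2 = 362404 ≡ 729 (mod 851)
8^32 ≡ 729^2 = 531441 ≡ 417 (mod 851)
8^64 ≡ 417^2 = 173889 ≡ 285 (mod 851)
8^128 ≡ 285^2 = 81225 ≡ 380 (mod 851)
8^256 ≡ 380^2 = 144400 ≡ 581 (mod 851)
425 = 256 + 128 + 32 + 8 + 1 in binary powers of 2.
So 8^425 ≡ 581 · 380 · 417 · 602 · 8 ≡ 541 (mod 851).
Squaring chain: 541; never reaches −1, so base 8 is a Miller–Rabin witness that 851 is composite.

541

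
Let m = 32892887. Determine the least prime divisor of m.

32892887 is odd.
Digit sum 47, not divisible by 3.
Ends in 7: not divisible by 5.
7: 32892887 = 7·4698983 + 6
11: 32892887 = 11·2990262 + 5
13: 32892887 = 13·2530222 + 1
17: 32892887 = 17·1934875 + 12
19: 32892887 = 19·1731204 + 11
23: 32892887 = 23·1430125 + 12
29: 32892887 = 29·1134237 + 14
31: 32892887 = 31·1061060 + 27
37: 32892887 = 37·888996 + 35
41: 32892887 = 41·802265 + 22
43: 32892887 = 43·764950 + 37
47: 32892887 = 47·699848 + 31
53: 32892887 = 53·620620 + 27
59: 32892887 = 59·557506 + 33
61: 32892887 = 61·539227 + 40
67: 32892887 = 67·490938 + 41
71: 32892887 = 71·463280 + 7
73: 32892887 = 73·450587 + 36
79: 32892887 = 79·416365 + 52
83: 32892887 = 83·396299 + 70
89: 32892887 = 89·369583

89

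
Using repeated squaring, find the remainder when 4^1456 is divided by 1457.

4^1 ≡ 4 (mod 1457)
4^2 ≡ 4^2 = 16 ≡ 16 (mod 1457)
4^4 ≡ 16^2 = 256 ≡ 256 (mod 1457)
4^8 ≡ 256^2 = 65536 ≡ 1428 (mod 1457)
4^16 ≡ 1428^2 = 2039184 ≡ 841 (mod 1457)
4^32 ≡ 841^2 = 707281 ≡ 636 (mod 1457)
4^64 ≡ 636^2 = 404496 ≡ 907 (mod 1457)
4^128 ≡ 907^2 = 822649 ≡ 901 (mod 1457)
4^256 ≡ 901^2 = 811801 ≡ 252 (mod 1457)
4^512 ≡ 252^2 = 63504 ≡ 853 (mod 1457)
4^1024 ≡ 853^2 = 727609 ≡ 566 (mod 1457)
1456 = 1024 + 256 + 128 + 32 + 16 in binary powers of 2.
So 4^1456 ≡ 566 · 252 · 901 · 636 · 841 ≡ 686 (mod 1457).
Since 686 ≠ 1, base 4 is a Fermat witness: 1457 is composite.

686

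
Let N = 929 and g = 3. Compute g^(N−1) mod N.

1

3^1 ≡ 3 (mod 929)
3^2 ≡ 3^2 = 9 ≡ 9 (mod 929)
3^4 ≡ 9^2 = 81 ≡ 81 (mod 929)
3^8 ≡ 81^2 = 6561 ≡ 58 (mod 929)
3^16 ≡ 58^2 = 3364 ≡ 577 (mod 929)
3^32 ≡ 577^2 = 332929 ≡ 347 (mod 929)
3^64 ≡ 347^2 = 120409 ≡ 568 (mod 929)
3^128 ≡ 568^2 = 322624 ≡ 261 (mod 929)
3^256 ≡ 261^2 = 68121 ≡ 304 (mod 929)
3^512 ≡ 304^2 = 92416 ≡ 445 (mod 929)
928 = 512 + 256 + 128 + 32 in binary powers of 2.
So 3^928 ≡ 445 · 304 · 261 · 347 ≡ 1 (mod 929).
Since the result is 1, base 3 gives no evidence that 929 is composite.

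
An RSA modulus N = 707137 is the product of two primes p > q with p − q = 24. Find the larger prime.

853

Since p = q + 24, we have 707137 = q(q + 24), so q² + 24q − 707137 = 0.
Discriminant: 24² + 4·707137 = 576 + 2828548 = 2829124; √2829124 = 1682.
q = (−24 + 1682)/2 = 829, and p = q + 24 = 853.
Check: 829 · 853 = 707137.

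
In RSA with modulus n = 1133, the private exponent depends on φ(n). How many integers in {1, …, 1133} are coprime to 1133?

1020

Factor: 1133 = 11 · 103.
φ(1133) = (11−1) · (103−1) = 10 · 102 = 1020.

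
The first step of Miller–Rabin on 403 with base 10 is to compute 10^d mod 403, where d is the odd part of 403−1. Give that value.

64

403 − 1 = 402 = 2^1 · 201, so d = 201.
10^1 ≡ 10 (mod 403)
10^2 ≡ 10^2 = 100 ≡ 100 (mod 403)
10^4 ≡ 100^2 = 10000 ≡ 328 (mod 403)
10^8 ≡ 328^2 = 107584 ≡ 386 (mod 403)
10^16 ≡ 386^2 = 148996 ≡ 289 (mod 403)
10^32 ≡ 289^2 = 83521 ≡ 100 (mod 403)
10^64 ≡ 100^2 = 10000 ≡ 328 (mod 403)
10^128 ≡ 328^2 = 107584 ≡ 386 (mod 403)
201 = 128 + 64 + 8 + 1 in binary powers of 2.
So 10^201 ≡ 386 · 328 · 386 · 10 ≡ 64 (mod 403).
Squaring chain: 64; never reaches −1, so base 10 is a Miller–Rabin witness that 403 is composite.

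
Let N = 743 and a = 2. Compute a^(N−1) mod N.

2^1 ≡ 2 (mod 743)
2^2 ≡ 2^2 = 4 ≡ 4 (mod 743)
2^4 ≡ 4^2 = 16 ≡ 16 (mod 743)
2^8 ≡ 16^2 = 256 ≡ 256 (mod 743)
2^16 ≡ 256^2 = 65536 ≡ 152 (mod 743)
2^32 ≡ 152^2 = 23104 ≡ 71 (mod 743)
2^64 ≡ 71^2 = 5041 ≡ 583 (mod 743)
2^128 ≡ 583^2 = 339889 ≡ 338 (mod 743)
2^256 ≡ 338^2 = 114244 ≡ 565 (mod 743)
2^512 ≡ 565^2 = 319225 ≡ 478 (mod 743)
742 = 512 + 128 + 64 + 32 + 4 + 2 in binary powers of 2.
So 2^742 ≡ 478 · 338 · 583 · 71 · 16 · 4 ≡ 1 (mod 743).
Since the result is 1, base 2 gives no evidence that 743 is composite.

1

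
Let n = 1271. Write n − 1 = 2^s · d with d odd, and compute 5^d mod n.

1271 − 1 = 1270 = 2^1 · 635, so d = 635.
5^1 ≡ 5 (mod 1271)
5^2 ≡ 5^2 = 25 ≡ 25 (mod 1271)
5^4 ≡ 25^2 = 625 ≡ 625 (mod 1271)
5^8 ≡ 625^2 = 390625 ≡ 428 (mod 1271)
5^16 ≡ 428^2 = 183184 ≡ 160 (mod 1271)
5^32 ≡ 160^2 = 25600 ≡ 180 (mod 1271)
5^64 ≡ 180^2 = 32400 ≡ 625 (mod 1271)
5^128 ≡ 625^2 = 390625 ≡ 428 (mod 1271)
5^256 ≡ 428^2 = 183184 ≡ 160 (mod 1271)
5^512 ≡ 160^2 = 25600 ≡ 180 (mod 1271)
635 = 512 + 64 + 32 + 16 + 8 + 2 + 1 in binary powers of 2.
So 5^635 ≡ 180 · 625 · 180 · 160 · 428 · 25 · 5 ≡ 893 (mod 1271).
Squaring chain: 893; never reaches −1, so base 5 is a Miller–Rabin witness that 1271 is composite.

893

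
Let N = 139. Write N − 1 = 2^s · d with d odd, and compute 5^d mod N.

139 − 1 = 138 = 2^1 · 69, so d = 69.
5^1 ≡ 5 (mod 139)
5^2 ≡ 5^2 = 25 ≡ 25 (mod 139)
5^4 ≡ 25^2 = 625 ≡ 69 (mod 139)
5^8 ≡ 69^2 = 4761 ≡ 35 (mod 139)
5^16 ≡ 35^2 = 1225 ≡ 113 (mod 139)
5^32 ≡ 113^2 = 12769 ≡ 120 (mod 139)
5^64 ≡ 120^2 = 14400 ≡ 83 (mod 139)
69 = 64 + 4 + 1 in binary powers of 2.
So 5^69 ≡ 83 · 69 · 5 ≡ 1 (mod 139).
Since 5^d ≡ 1 (mod 139), base 5 does not prove 139 composite.

1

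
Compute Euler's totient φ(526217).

496672

Factor: 526217 = 23 · 137 · 167.
φ(526217) = (23−1) · (137−1) · (167−1) = 22 · 136 · 166 = 496672.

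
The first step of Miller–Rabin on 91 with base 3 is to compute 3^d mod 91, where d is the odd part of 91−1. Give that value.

27

91 − 1 = 90 = 2^1 · 45, so d = 45.
3^1 ≡ 3 (mod 91)
3^2 ≡ 3^2 = 9 ≡ 9 (mod 91)
3^4 ≡ 9^2 = 81 ≡ 81 (mod 91)
3^8 ≡ 81^2 = 6561 ≡ 9 (mod 91)
3^16 ≡ 9^2 = 81 ≡ 81 (mod 91)
3^32 ≡ 81^2 = 6561 ≡ 9 (mod 91)
45 = 32 + 8 + 4 + 1 in binary powers of 2.
So 3^45 ≡ 9 · 9 · 81 · 3 ≡ 27 (mod 91).
Squaring chain: 27; never reaches −1, so base 3 is a Miller–Rabin witness that 91 is composite.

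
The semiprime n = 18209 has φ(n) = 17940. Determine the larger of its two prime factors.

139

φ(n) = (p−1)(q−1) = n − (p+q) + 1, so p + q = 18209 − 17940 + 1 = 270.
p and q are the roots of t² − 270t + 18209 = 0.
Discriminant: 270² − 4·18209 = 72900 − 72836 = 64; √64 = 8.
q = (270 − 8)/2 = 131, p = (270 + 8)/2 = 139.
Check: 131 · 139 = 18209.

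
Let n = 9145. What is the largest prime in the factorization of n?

59

9145 = 5 · 1829
1829 = 31 · 59
59 is prime.
So 9145 = 5 · 31 · 59; the largest prime factor is 59.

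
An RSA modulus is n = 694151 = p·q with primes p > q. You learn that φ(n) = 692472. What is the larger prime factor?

φ(n) = (p−1)(q−1) = n − (p+q) + 1, so p + q = 694151 − 692472 + 1 = 1680.
p and q are the roots of t² − 1680t + 694151 = 0.
Discriminant: 1680² − 4·694151 = 2822400 − 2776604 = 45796; √45796 = 214.
q = (1680 − 214)/2 = 733, p = (1680 + 214)/2 = 947.
Check: 733 · 947 = 694151.

947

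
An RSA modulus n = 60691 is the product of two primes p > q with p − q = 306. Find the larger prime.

Since p = q + 306, we have 60691 = q(q + 306), so q² + 306q − 60691 = 0.
Discriminant: 306² + 4·60691 = 93636 + 242764 = 336400; √336400 = 580.
q = (−306 + 580)/2 = 137, and p = q + 306 = 443.
Check: 137 · 443 = 60691.

443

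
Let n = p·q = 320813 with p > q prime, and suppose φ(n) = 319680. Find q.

φ(n) = (p−1)(q−1) = n − (p+q) + 1, so p + q = 320813 − 319680 + 1 = 1134.
p and q are the roots of t² − 1134t + 320813 = 0.
Discriminant: 1134² − 4·320813 = 1285956 − 1283252 = 2704; √2704 = 52.
q = (1134 − 52)/2 = 541, p = (1134 + 52)/2 = 593.
Check: 541 · 593 = 320813.

541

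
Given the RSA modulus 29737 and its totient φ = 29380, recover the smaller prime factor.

φ(n) = (p−1)(q−1) = n − (p+q) + 1, so p + q = 29737 − 29380 + 1 = 358.
p and q are the roots of t² − 358t + 29737 = 0.
Discriminant: 358² − 4·29737 = 128164 − 118948 = 9216; √9216 = 96.
q = (358 − 96)/2 = 131, p = (358 + 96)/2 = 227.
Check: 131 · 227 = 29737.

131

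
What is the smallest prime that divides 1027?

1027 is odd.
Digit sum 10, not divisible by 3.
Ends in 7: not divisible by 5.
7: 1027 = 7·146 + 5
11: 1027 = 11·93 + 4
13: 1027 = 13·79

13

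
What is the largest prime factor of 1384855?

1384855 = 5 · 276971
276971 = 47 · 5893
5893 = 71 · 83
83 is prime.
So 1384855 = 5 · 47 · 71 · 83; the largest prime factor is 83.

83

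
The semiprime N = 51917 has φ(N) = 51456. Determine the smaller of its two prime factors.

φ(n) = (p−1)(q−1) = n − (p+q) + 1, so p + q = 51917 − 51456 + 1 = 462.
p and q are the roots of t² − 462t + 51917 = 0.
Discriminant: 462² − 4·51917 = 213444 − 207668 = 5776; √5776 = 76.
q = (462 − 76)/2 = 193, p = (462 + 76)/2 = 269.
Check: 193 · 269 = 51917.

193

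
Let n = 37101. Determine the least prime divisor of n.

37101 is odd.
Digit sum 12, divisible by 3.

3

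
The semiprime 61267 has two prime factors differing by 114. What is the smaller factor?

197

Since p = q + 114, we have 61267 = q(q + 114), so q² + 114q − 61267 = 0.
Discriminant: 114² + 4·61267 = 12996 + 245068 = 258064; √258064 = 508.
q = (−114 + 508)/2 = 197, and p = q + 114 = 311.
Check: 197 · 311 = 61267.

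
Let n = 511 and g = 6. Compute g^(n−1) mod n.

6^1 ≡ 6 (mod 511)
6^2 ≡ 6^2 = 36 ≡ 36 (mod 511)
6^4 ≡ 36^2 = 1296 ≡ 274 (mod 511)
6^8 ≡ 274^2 = 75076 ≡ 470 (mod 511)
6^16 ≡ 470^2 = 220900 ≡ 148 (mod 511)
6^32 ≡ 148^2 = 21904 ≡ 442 (mod 511)
6^64 ≡ 442^2 = 195364 ≡ 162 (mod 511)
6^128 ≡ 162^2 = 26244 ≡ 183 (mod 511)
6^256 ≡ 183^2 = 33489 ≡ 274 (mod 511)
510 = 256 + 128 + 64 + 32 + 16 + 8 + 4 + 2 in binary powers of 2.
So 6^510 ≡ 274 · 183 · 162 · 442 · 148 · 470 · 274 · 36 ≡ 155 (mod 511).
Since 155 ≠ 1, base 6 is a Fermat witness: 511 is composite.

155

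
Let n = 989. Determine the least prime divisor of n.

989 is odd.
Digit sum 26, not divisible by 3.
Ends in 9: not divisible by 5.
7: 989 = 7·141 + 2
11: 989 = 11·89 + 10
13: 989 = 13·76 + 1
17: 989 = 17·58 + 3
19: 989 = 19·52 + 1
23: 989 = 23·43

23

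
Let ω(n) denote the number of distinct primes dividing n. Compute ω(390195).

5

390195 = 3^2 · 43355
43355 = 5 · 8671
8671 = 13 · 667
667 = 23 · 29
390195 = 3^2 · 5 · 13 · 23 · 29, which has 5 distinct prime factors.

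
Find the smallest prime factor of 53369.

53369 is odd.
Digit sum 26, not divisible by 3.
Ends in 9: not divisible by 5.
7: 53369 = 7·7624 + 1
11: 53369 = 11·4851 + 8
13: 53369 = 13·4105 + 4
17: 53369 = 17·3139 + 6
19: 53369 = 19·2808 + 17
23: 53369 = 23·2320 + 9
29: 53369 = 29·1840 + 9
31: 53369 = 31·1721 + 18
37: 53369 = 37·1442 + 15
41: 53369 = 41·1301 + 28
43: 53369 = 43·1241 + 6
47: 53369 = 47·1135 + 24
53: 53369 = 53·1006 + 51
59: 53369 = 59·904 + 33
61: 53369 = 61·874 + 55
67: 53369 = 67·796 + 37
71: 53369 = 71·751 + 48
73: 53369 = 73·731 + 6
79: 53369 = 79·675 + 44
83: 53369 = 83·643

83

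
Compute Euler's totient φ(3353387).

Factor: 3353387 = 97 · 181 · 191.
φ(3353387) = (97−1) · (181−1) · (191−1) = 96 · 180 · 190 = 3283200.

3283200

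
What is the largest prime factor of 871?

67

871 = 13 · 67
67 is prime.
So 871 = 13 · 67; the largest prime factor is 67.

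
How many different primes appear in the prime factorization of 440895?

6

440895 = 3 · 146965
146965 = 5 · 29393
29393 = 7 · 4199
4199 = 13 · 323
323 = 17 · 19
440895 = 3 · 5 · 7 · 13 · 17 · 19, which has 6 distinct prime factors.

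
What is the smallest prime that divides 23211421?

97

23211421 is odd.
Digit sum 16, not divisible by 3.
Ends in 1: not divisible by 5.
7: 23211421 = 7·3315917 + 2
11: 23211421 = 11·2110129 + 2
13: 23211421 = 13·1785493 + 12
17: 23211421 = 17·1365377 + 12
19: 23211421 = 19·1221653 + 14
23: 23211421 = 23·1009192 + 5
29: 23211421 = 29·800393 + 24
31: 23211421 = 31·748755 + 16
37: 23211421 = 37·627335 + 26
41: 23211421 = 41·566132 + 9
43: 23211421 = 43·539800 + 21
47: 23211421 = 47·493860 + 1
53: 23211421 = 53·437951 + 18
59: 23211421 = 59·393413 + 54
61: 23211421 = 61·380515 + 6
67: 23211421 = 67·346439 + 8
71: 23211421 = 71·326921 + 30
73: 23211421 = 73·317964 + 49
79: 23211421 = 79·293815 + 36
83: 23211421 = 83·279655 + 56
89: 23211421 = 89·260802 + 43
97: 23211421 = 97·239293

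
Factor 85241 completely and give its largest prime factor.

83

85241 = 13 · 6557
6557 = 79 · 83
83 is prime.
So 85241 = 13 · 79 · 83; the largest prime factor is 83.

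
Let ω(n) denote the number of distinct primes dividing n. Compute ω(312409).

312409 = 17^2 · 1081
1081 = 23 · 47
312409 = 17^2 · 23 · 47, which has 3 distinct prime factors.

3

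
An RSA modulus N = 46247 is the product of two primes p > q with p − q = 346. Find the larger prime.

449

Since p = q + 346, we have 46247 = q(q + 346), so q² + 346q − 46247 = 0.
Discriminant: 346² + 4·46247 = 119716 + 184988 = 304704; √304704 = 552.
q = (−346 + 552)/2 = 103, and p = q + 346 = 449.
Check: 103 · 449 = 46247.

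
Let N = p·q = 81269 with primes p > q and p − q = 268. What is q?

Since p = q + 268, we have 81269 = q(q + 268), so q² + 268q − 81269 = 0.
Discriminant: 268² + 4·81269 = 71824 + 325076 = 396900; √396900 = 630.
q = (−268 + 630)/2 = 181, and p = q + 268 = 449.
Check: 181 · 449 = 81269.

181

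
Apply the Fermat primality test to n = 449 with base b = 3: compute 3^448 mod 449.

3^1 ≡ 3 (mod 449)
3^2 ≡ 3^2 = 9 ≡ 9 (mod 449)
3^4 ≡ 9^2 = 81 ≡ 81 (mod 449)
3^8 ≡ 81^2 = 6561 ≡ 275 (mod 449)
3^16 ≡ 275^2 = 75625 ≡ 193 (mod 449)
3^32 ≡ 193^2 = 37249 ≡ 431 (mod 449)
3^64 ≡ 431^2 = 185761 ≡ 324 (mod 449)
3^128 ≡ 324^2 = 104976 ≡ 359 (mod 449)
3^256 ≡ 359^2 = 128881 ≡ 18 (mod 449)
448 = 256 + 128 + 64 in binary powers of 2.
So 3^448 ≡ 18 · 359 · 324 ≡ 1 (mod 449).
Since the result is 1, base 3 gives no evidence that 449 is composite.

1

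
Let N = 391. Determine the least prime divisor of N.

391 is odd.
Digit sum 13, not divisible by 3.
Ends in 1: not divisible by 5.
7: 391 = 7·55 + 6
11: 391 = 11·35 + 6
13: 391 = 13·30 + 1
17: 391 = 17·23

17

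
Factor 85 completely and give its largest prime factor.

17

85 = 5 · 17
17 is prime.
So 85 = 5 · 17; the largest prime factor is 17.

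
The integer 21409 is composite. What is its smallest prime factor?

79

21409 is odd.
Digit sum 16, not divisible by 3.
Ends in 9: not divisible by 5.
7: 21409 = 7·3058 + 3
11: 21409 = 11·1946 + 3
13: 21409 = 13·1646 + 11
17: 21409 = 17·1259 + 6
19: 21409 = 19·1126 + 15
23: 21409 = 23·930 + 19
29: 21409 = 29·738 + 7
31: 21409 = 31·690 + 19
37: 21409 = 37·578 + 23
41: 21409 = 41·522 + 7
43: 21409 = 43·497 + 38
47: 21409 = 47·455 + 24
53: 21409 = 53·403 + 50
59: 21409 = 59·362 + 51
61: 21409 = 61·350 + 59
67: 21409 = 67·319 + 36
71: 21409 = 71·301 + 38
73: 21409 = 73·293 + 20
79: 21409 = 79·271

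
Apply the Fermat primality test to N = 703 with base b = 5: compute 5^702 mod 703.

628

5^1 ≡ 5 (mod 703)
5^2 ≡ 5^2 = 25 ≡ 25 (mod 703)
5^4 ≡ 25^2 = 625 ≡ 625 (mod 703)
5^8 ≡ 625^2 = 390625 ≡ 460 (mod 703)
5^16 ≡ 460^2 = 211600 ≡ 700 (mod 703)
5^32 ≡ 700^2 = 490000 ≡ 9 (mod 703)
5^64 ≡ 9^2 = 81 ≡ 81 (mod 703)
5^128 ≡ 81^2 = 6561 ≡ 234 (mod 703)
5^256 ≡ 234^2 = 54756 ≡ 625 (mod 703)
5^512 ≡ 625^2 = 390625 ≡ 460 (mod 703)
702 = 512 + 128 + 32 + 16 + 8 + 4 + 2 in binary powers of 2.
So 5^702 ≡ 460 · 234 · 9 · 700 · 460 · 625 · 25 ≡ 628 (mod 703).
Since 628 ≠ 1, base 5 is a Fermat witness: 703 is composite.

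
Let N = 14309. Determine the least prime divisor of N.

41

14309 is odd.
Digit sum 17, not divisible by 3.
Ends in 9: not divisible by 5.
7: 14309 = 7·2044 + 1
11: 14309 = 11·1300 + 9
13: 14309 = 13·1100 + 9
17: 14309 = 17·841 + 12
19: 14309 = 19·753 + 2
23: 14309 = 23·622 + 3
29: 14309 = 29·493 + 12
31: 14309 = 31·461 + 18
37: 14309 = 37·386 + 27
41: 14309 = 41·349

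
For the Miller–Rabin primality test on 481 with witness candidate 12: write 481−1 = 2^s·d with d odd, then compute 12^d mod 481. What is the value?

481 − 1 = 480 = 2^5 · 15, so d = 15.
12^1 ≡ 12 (mod 481)
12^2 ≡ 12^2 = 144 ≡ 144 (mod 481)
12^4 ≡ 144^2 = 20736 ≡ 53 (mod 481)
12^8 ≡ 53^2 = 2809 ≡ 404 (mod 481)
15 = 8 + 4 + 2 + 1 in binary powers of 2.
So 12^15 ≡ 404 · 53 · 144 · 12 ≡ 454 (mod 481).
Squaring chain: 454 → 248 → 417 → 248 → 417; never reaches −1, so base 12 is a Miller–Rabin witness that 481 is composite.

454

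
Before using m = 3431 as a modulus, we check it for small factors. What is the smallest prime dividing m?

3431 is odd.
Digit sum 11, not divisible by 3.
Ends in 1: not divisible by 5.
7: 3431 = 7·490 + 1
11: 3431 = 11·311 + 10
13: 3431 = 13·263 + 12
17: 3431 = 17·201 + 14
19: 3431 = 19·180 + 11
23: 3431 = 23·149 + 4
29: 3431 = 29·118 + 9
31: 3431 = 31·110 + 21
37: 3431 = 37·92 + 27
41: 3431 = 41·83 + 28
43: 3431 = 43·79 + 34
47: 3431 = 47·73

47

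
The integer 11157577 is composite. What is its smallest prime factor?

67

11157577 is odd.
Digit sum 34, not divisible by 3.
Ends in 7: not divisible by 5.
7: 11157577 = 7·1593939 + 4
11: 11157577 = 11·1014325 + 2
13: 11157577 = 13·858275 + 2
17: 11157577 = 17·656328 + 1
19: 11157577 = 19·587240 + 17
23: 11157577 = 23·485112 + 1
29: 11157577 = 29·384744 + 1
31: 11157577 = 31·359921 + 26
37: 11157577 = 37·301556 + 5
41: 11157577 = 41·272136 + 1
43: 11157577 = 43·259478 + 23
47: 11157577 = 47·237395 + 12
53: 11157577 = 53·210520 + 17
59: 11157577 = 59·189111 + 28
61: 11157577 = 61·182911 + 6
67: 11157577 = 67·166531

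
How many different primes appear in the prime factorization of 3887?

2

3887 = 13^2 · 23
3887 = 13^2 · 23, which has 2 distinct prime factors.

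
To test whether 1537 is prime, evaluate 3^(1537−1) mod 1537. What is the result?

256

3^1 ≡ 3 (mod 1537)
3^2 ≡ 3^2 = 9 ≡ 9 (mod 1537)
3^4 ≡ 9^2 = 81 ≡ 81 (mod 1537)
3^8 ≡ 81^2 = 6561 ≡ 413 (mod 1537)
3^16 ≡ 413^2 = 170569 ≡ 1499 (mod 1537)
3^32 ≡ 1499^2 = 2247001 ≡ 1444 (mod 1537)
3^64 ≡ 1444^2 = 2085136 ≡ 964 (mod 1537)
3^128 ≡ 964^2 = 929296 ≡ 948 (mod 1537)
3^256 ≡ 948^2 = 898704 ≡ 1096 (mod 1537)
3^512 ≡ 1096^2 = 1201216 ≡ 819 (mod 1537)
3^1024 ≡ 819^2 = 670761 ≡ 629 (mod 1537)
1536 = 1024 + 512 in binary powers of 2.
So 3^1536 ≡ 629 · 819 ≡ 256 (mod 1537).
Since 256 ≠ 1, base 3 is a Fermat witness: 1537 is composite.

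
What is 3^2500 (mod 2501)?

3^1 ≡ 3 (mod 2501)
3^2 ≡ 3^2 = 9 ≡ 9 (mod 2501)
3^4 ≡ 9^2 = 81 ≡ 81 (mod 2501)
3^8 ≡ 81^2 = 6561 ≡ 1559 (mod 2501)
3^16 ≡ 1559^2 = 2430481 ≡ 2010 (mod 2501)
3^32 ≡ 2010^2 = 4040100 ≡ 985 (mod 2501)
3^64 ≡ 985^2 = 970225 ≡ 2338 (mod 2501)
3^128 ≡ 2338^2 = 5466244 ≡ 1559 (mod 2501)
3^256 ≡ 1559^2 = 2430481 ≡ 2010 (mod 2501)
3^512 ≡ 2010^2 = 4040100 ≡ 985 (mod 2501)
3^1024 ≡ 985^2 = 970225 ≡ 2338 (mod 2501)
3^2048 ≡ 2338^2 = 5466244 ≡ 1559 (mod 2501)
2500 = 2048 + 256 + 128 + 64 + 4 in binary powers of 2.
So 3^2500 ≡ 1559 · 2010 · 1559 · 2338 · 81 ≡ 245 (mod 2501).
Since 245 ≠ 1, base 3 is a Fermat witness: 2501 is composite.

245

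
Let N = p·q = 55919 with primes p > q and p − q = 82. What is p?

Since p = q + 82, we have 55919 = q(q + 82), so q² + 82q − 55919 = 0.
Discriminant: 82² + 4·55919 = 6724 + 223676 = 230400; √230400 = 480.
q = (−82 + 480)/2 = 199, and p = q + 82 = 281.
Check: 199 · 281 = 55919.

281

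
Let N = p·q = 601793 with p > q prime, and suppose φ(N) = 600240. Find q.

733

φ(n) = (p−1)(q−1) = n − (p+q) + 1, so p + q = 601793 − 600240 + 1 = 1554.
p and q are the roots of t² − 1554t + 601793 = 0.
Discriminant: 1554² − 4·601793 = 2414916 − 2407172 = 7744; √7744 = 88.
q = (1554 − 88)/2 = 733, p = (1554 + 88)/2 = 821.
Check: 733 · 821 = 601793.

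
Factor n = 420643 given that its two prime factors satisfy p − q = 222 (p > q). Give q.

547

Since p = q + 222, we have 420643 = q(q + 222), so q² + 222q − 420643 = 0.
Discriminant: 222² + 4·420643 = 49284 + 1682572 = 1731856; √1731856 = 1316.
q = (−222 + 1316)/2 = 547, and p = q + 222 = 769.
Check: 547 · 769 = 420643.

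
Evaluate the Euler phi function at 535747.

512640

Factor: 535747 = 41 · 73 · 179.
φ(535747) = (41−1) · (73−1) · (179−1) = 40 · 72 · 178 = 512640.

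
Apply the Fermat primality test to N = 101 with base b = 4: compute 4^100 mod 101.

4^1 ≡ 4 (mod 101)
4^2 ≡ 4^2 = 16 ≡ 16 (mod 101)
4^4 ≡ 16^2 = 256 ≡ 54 (mod 101)
4^8 ≡ 54^2 = 2916 ≡ 88 (mod 101)
4^16 ≡ 88^2 = 7744 ≡ 68 (mod 101)
4^32 ≡ 68^2 = 4624 ≡ 79 (mod 101)
4^64 ≡ 79^2 = 6241 ≡ 80 (mod 101)
100 = 64 + 32 + 4 in binary powers of 2.
So 4^100 ≡ 80 · 79 · 54 ≡ 1 (mod 101).
Since the result is 1, base 4 gives no evidence that 101 is composite.

1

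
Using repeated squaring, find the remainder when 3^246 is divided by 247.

144

3^1 ≡ 3 (mod 247)
3^2 ≡ 3^2 = 9 ≡ 9 (mod 247)
3^4 ≡ 9^2 = 81 ≡ 81 (mod 247)
3^8 ≡ 81^2 = 6561 ≡ 139 (mod 247)
3^16 ≡ 139^2 = 19321 ≡ 55 (mod 247)
3^32 ≡ 55^2 = 3025 ≡ 61 (mod 247)
3^64 ≡ 61^2 = 3721 ≡ 16 (mod 247)
3^128 ≡ 16^2 = 256 ≡ 9 (mod 247)
246 = 128 + 64 + 32 + 16 + 4 + 2 in binary powers of 2.
So 3^246 ≡ 9 · 16 · 61 · 55 · 81 · 9 ≡ 144 (mod 247).
Since 144 ≠ 1, base 3 is a Fermat witness: 247 is composite.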